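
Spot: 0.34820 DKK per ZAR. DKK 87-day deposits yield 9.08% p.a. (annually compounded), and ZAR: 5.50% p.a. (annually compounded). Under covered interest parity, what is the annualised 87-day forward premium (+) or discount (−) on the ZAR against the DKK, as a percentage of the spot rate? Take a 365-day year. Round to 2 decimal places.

+3.35%

T = 87/365 years.
No-arbitrage forward: 0.3482 × 1.0209319 / 1.0128436 = 0.35098063 DKK/ZAR.
Annualised premium = (F − S)/S × (1/T) = (0.35098063 − 0.3482)/0.3482 ÷ (87/365) = 3.35%.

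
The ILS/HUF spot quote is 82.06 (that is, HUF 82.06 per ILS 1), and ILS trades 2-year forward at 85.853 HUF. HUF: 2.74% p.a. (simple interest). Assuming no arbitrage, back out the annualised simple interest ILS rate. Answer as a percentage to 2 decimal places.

T = 2 years.
By CIP, F/S equals the HUF-to-ILS growth ratio: 85.853/82.06 = 1.0462223.
The HUF side grows by 1 + 0.0274×2 = 1.054800.
That pins the ILS growth at 1.0081987.
r = (1.0081987 − 1)/2 = 0.004099 → 0.41%.

0.41%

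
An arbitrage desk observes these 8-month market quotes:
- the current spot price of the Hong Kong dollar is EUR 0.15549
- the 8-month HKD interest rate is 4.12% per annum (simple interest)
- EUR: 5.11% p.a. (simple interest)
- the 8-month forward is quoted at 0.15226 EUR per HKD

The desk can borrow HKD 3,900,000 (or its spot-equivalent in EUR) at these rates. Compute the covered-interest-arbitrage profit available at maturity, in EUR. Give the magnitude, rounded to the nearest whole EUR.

T = 8/12 years.
Keep in HKD, deliver into the forward: 3,900,000·1.02746667·0.15226 = EUR 610,124.09.
Swap to EUR now, deposit: 3,900,000·0.15549·1.03406667 = EUR 627,069.40.
The quoted forward undervalues HKD, so borrow HKD, convert to EUR at spot, deposit the EUR at 5.11%, and buy HKD forward at 0.15226 to cover the loan.
Profit = 627,069.40 − 610,124.09 = EUR 16,945.

EUR 16,945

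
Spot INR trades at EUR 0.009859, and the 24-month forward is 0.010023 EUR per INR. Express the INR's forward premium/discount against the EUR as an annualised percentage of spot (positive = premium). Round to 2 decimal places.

T = 2 years.
INR trades forward at +1.66345% vs spot over the period.
×(1/T) gives 0.83% p.a.

+0.83%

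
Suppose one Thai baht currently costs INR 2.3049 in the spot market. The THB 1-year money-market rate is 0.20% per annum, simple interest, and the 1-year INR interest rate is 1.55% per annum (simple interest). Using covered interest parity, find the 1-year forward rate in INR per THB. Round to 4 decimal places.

T = 1 year.
Growth of 1 INR over T: 1 + 0.0155×1 = 1.015500.
THB accumulates by 1 + 0.0020×1 = 1.002000.
So F = 2.3049 × 1.015500 / 1.002000 = 2.335954 (INR/THB).

2.3360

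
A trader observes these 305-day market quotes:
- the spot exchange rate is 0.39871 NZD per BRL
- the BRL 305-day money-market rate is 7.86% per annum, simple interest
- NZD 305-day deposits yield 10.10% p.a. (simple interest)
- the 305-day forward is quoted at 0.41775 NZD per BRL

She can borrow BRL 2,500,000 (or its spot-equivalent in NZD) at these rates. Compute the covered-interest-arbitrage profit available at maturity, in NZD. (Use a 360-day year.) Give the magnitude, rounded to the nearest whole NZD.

T = 305/360 years.
Keep in BRL, deliver into the forward: 2,500,000·1.066591667·0.41775 = NZD 1,113,921.67.
Swap to NZD now, deposit: 2,500,000·0.39871·1.085569444 = NZD 1,082,068.48.
The quoted forward overvalues BRL, so borrow NZD, buy BRL at spot, deposit the BRL at 7.86%, and sell the proceeds forward at 0.41775.
The gap between the two covered legs is NZD 31,853.

NZD 31,853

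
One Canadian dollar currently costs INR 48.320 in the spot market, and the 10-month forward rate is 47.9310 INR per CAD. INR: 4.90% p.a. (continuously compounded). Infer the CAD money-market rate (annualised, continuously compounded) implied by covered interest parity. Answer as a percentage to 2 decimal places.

T = 10/12 years.
CIP gives F = S · g_INR/g_CAD, so g_INR/g_CAD = 47.931/48.32 = 0.9919495.
INR growth factor: e^(0.0490×10/12) = 1.0416785.
So the CAD growth factor = 1.0501326.
r = ln(1.0501326)/(10/12) = 0.058700 → 5.87%.

5.87%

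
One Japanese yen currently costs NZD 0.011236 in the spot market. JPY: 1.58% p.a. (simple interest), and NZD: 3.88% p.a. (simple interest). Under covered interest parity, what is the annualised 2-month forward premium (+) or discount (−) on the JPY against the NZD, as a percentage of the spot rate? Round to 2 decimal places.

T = 2/12 years.
CIP forward (NZD per JPY) = 0.011236 × 1.0064667/1.0026333 = 0.011278959.
(F − S)/S ÷ T = (0.011278959 − 0.011236)/0.011236/(2/12) = 0.022940 → 2.29%.

+2.29%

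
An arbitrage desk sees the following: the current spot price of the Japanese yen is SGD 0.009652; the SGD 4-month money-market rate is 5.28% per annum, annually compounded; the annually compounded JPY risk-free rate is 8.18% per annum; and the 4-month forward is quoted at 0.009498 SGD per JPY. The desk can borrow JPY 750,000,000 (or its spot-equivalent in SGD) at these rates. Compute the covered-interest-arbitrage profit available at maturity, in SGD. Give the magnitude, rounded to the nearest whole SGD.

T = 4/12 years.
Invest the JPY and cover forward: 750,000,000 × 1.026555244 × 0.009498 = SGD 7,312,666.28.
Convert at spot and invest in SGD: 750,000,000 × 0.009652 × 1.017299018 = SGD 7,364,227.59.
The quoted forward undervalues JPY, so borrow JPY, convert to SGD at spot, deposit the SGD at 5.28%, and buy JPY forward at 0.009498 to cover the loan.
Arbitrage profit = |7,312,666.28 − 7,364,227.59| = SGD 51,561.

SGD 51,561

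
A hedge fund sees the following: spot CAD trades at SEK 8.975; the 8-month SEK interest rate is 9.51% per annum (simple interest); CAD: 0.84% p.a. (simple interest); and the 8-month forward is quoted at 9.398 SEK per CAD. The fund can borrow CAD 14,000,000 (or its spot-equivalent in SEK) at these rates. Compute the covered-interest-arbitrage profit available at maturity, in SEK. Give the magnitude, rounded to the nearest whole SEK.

SEK 1,307,407

T = 8/12 years.
Route A — deposit CAD, sell forward: 14,000,000 × 1.005600 × 9.398 = SEK 132,308,803.20.
Route B — convert at spot, deposit SEK: 14,000,000 × 8.975 × 1.063400 = SEK 133,616,210.00.
The quoted forward undervalues CAD, so borrow CAD, convert to SEK at spot, deposit the SEK at 9.51%, and buy CAD forward at 9.398 to cover the loan.
Profit = 133,616,210.00 − 132,308,803.20 = SEK 1,307,407.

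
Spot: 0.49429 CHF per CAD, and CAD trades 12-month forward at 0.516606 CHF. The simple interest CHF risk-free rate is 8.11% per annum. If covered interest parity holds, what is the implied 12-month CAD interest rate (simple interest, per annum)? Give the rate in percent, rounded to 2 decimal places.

T = 1 year.
CIP gives F = S · g_CHF/g_CAD, so g_CHF/g_CAD = 0.516606/0.49429 = 1.0451476.
CHF growth factor: 1 + 0.0811×1 = 1.081100.
Hence g_CAD = 1.0343994.
r = (1.0343994 − 1)/1 = 0.034399 → 3.44%.

3.44%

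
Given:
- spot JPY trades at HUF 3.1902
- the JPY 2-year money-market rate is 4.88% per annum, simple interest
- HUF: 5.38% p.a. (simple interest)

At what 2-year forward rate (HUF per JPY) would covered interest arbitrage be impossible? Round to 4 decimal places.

T = 2 years.
Growth of 1 HUF over T: 1 + 0.0538×2 = 1.107600.
Growth of 1 JPY over T: 1 + 0.0488×2 = 1.097600.
So F = 3.1902 × 1.107600 / 1.097600 = 3.219265 (HUF/JPY).

3.2193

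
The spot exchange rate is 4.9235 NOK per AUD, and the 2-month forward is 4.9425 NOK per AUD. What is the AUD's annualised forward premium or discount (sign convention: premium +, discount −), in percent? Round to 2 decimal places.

+2.32%

T = 2/12 years.
(F − S)/S = (4.9425 − 4.9235)/4.9235 = 0.0038590.
×(1/T) gives 2.32% p.a.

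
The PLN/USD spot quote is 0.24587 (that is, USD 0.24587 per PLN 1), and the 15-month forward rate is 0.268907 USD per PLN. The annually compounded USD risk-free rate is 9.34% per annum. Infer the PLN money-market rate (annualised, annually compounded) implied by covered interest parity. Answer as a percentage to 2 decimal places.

1.78%

T = 15/12 years.
CIP gives F = S · g_USD/g_PLN, so g_USD/g_PLN = 0.268907/0.24587 = 1.0936959.
The USD side grows by (1 + 0.0934)^(15/12) = 1.1180825.
That pins the PLN growth at 1.0222974.
r = 1.0222974^(12/15) − 1 = 0.017798 → 1.78%.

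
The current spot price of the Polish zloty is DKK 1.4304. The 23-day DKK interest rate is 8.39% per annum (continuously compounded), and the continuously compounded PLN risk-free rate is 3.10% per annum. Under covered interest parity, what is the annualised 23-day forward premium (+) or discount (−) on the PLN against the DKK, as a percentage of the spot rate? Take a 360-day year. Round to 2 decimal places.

+5.30%

T = 23/360 years.
CIP forward (DKK per PLN) = 1.4304 × 1.0053747/1.0019825 = 1.4352426.
Annualised premium = (F − S)/S × (1/T) = (1.4352426 − 1.4304)/1.4304 ÷ (23/360) = 5.30%.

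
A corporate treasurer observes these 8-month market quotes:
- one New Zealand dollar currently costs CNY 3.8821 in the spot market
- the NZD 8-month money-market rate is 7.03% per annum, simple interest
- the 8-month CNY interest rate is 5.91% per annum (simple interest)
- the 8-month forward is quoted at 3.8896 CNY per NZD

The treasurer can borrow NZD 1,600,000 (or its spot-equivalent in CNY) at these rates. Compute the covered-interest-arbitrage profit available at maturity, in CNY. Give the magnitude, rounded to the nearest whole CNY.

CNY 58,941

T = 8/12 years.
Invest the NZD and cover forward: 1,600,000 × 1.046866667 × 3.8896 = CNY 6,515,028.14.
Convert at spot and invest in CNY: 1,600,000 × 3.8821 × 1.039400 = CNY 6,456,087.58.
The quoted forward overvalues NZD, so borrow CNY, buy NZD at spot, deposit the NZD at 7.03%, and sell the proceeds forward at 3.8896.
Arbitrage profit = |6,515,028.14 − 6,456,087.58| = CNY 58,941.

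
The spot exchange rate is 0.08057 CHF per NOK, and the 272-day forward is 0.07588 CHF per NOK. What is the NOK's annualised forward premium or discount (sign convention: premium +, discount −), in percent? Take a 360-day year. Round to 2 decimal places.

T = 272/360 years.
Period premium: (0.07588 − 0.08057)/0.08057 = -0.0582103.
Annualise by dividing by T: -0.0582103 / (272/360) = -0.077043 → -7.70%.

-7.70%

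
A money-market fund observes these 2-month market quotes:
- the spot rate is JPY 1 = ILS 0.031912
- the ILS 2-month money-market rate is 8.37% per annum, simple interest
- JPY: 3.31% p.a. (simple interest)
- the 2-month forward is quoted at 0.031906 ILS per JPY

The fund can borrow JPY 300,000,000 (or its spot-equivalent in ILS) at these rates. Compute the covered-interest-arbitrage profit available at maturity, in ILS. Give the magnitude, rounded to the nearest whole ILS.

T = 2/12 years.
Route A — deposit JPY, sell forward: 300,000,000 × 1.005516667 × 0.031906 = ILS 9,624,604.43.
Route B — convert at spot, deposit ILS: 300,000,000 × 0.031912 × 1.013950 = ILS 9,707,151.72.
The quoted forward undervalues JPY, so borrow JPY, convert to ILS at spot, deposit the ILS at 8.37%, and buy JPY forward at 0.031906 to cover the loan.
Profit = 9,707,151.72 − 9,624,604.43 = ILS 82,547.

ILS 82,547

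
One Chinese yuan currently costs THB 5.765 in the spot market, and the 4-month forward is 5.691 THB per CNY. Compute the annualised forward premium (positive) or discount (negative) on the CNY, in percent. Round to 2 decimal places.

T = 4/12 years.
Period premium: (5.691 − 5.765)/5.765 = -0.0128361.
Per annum: -0.0128361 / (4/12) = -0.038508 = -3.85%.

-3.85%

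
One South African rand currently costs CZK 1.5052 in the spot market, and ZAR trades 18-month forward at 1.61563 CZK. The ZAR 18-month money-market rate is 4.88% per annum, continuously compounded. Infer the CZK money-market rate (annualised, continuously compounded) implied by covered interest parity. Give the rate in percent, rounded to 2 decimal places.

9.60%

T = 18/12 years.
F/S = 1.61563/1.5052 = 1.0733657 = (growth of CZK) / (growth of ZAR).
The ZAR side grows by e^(0.0488×18/12) = 1.0759457.
So the CZK growth factor = 1.1548832.
r = ln(1.1548832)/(18/12) = 0.095999 → 9.60%.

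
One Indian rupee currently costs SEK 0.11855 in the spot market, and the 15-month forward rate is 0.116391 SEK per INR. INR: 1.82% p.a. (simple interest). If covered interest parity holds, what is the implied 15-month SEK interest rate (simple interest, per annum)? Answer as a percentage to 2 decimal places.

0.33%

T = 15/12 years.
F/S = 0.116391/0.11855 = 0.9817883 = (growth of SEK) / (growth of INR).
The INR side grows by 1 + 0.0182×15/12 = 1.022750.
Hence g_SEK = 1.004124.
r = (1.004124 − 1)/(15/12) = 0.003299 → 0.33%.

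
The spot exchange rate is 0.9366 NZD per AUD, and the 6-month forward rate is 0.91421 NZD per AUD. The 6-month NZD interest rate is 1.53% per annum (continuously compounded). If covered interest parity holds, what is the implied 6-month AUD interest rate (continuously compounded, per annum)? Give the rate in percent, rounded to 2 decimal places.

T = 6/12 years.
F/S = 0.91421/0.9366 = 0.9760944 = (growth of NZD) / (growth of AUD).
NZD growth factor: e^(0.0153×6/12) = 1.0076793.
So the AUD growth factor = 1.0323584.
Take logs: ln 1.0323584 / (6/12) = 0.063692, so 6.37%.

6.37%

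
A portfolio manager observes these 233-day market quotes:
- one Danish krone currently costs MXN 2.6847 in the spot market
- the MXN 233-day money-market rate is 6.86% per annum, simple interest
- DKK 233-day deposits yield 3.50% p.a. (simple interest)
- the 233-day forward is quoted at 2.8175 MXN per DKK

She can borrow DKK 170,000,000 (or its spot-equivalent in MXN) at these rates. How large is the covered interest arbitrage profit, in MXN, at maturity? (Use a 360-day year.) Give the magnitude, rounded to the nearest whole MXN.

T = 233/360 years.
Route A — deposit DKK, sell forward: 170,000,000 × 1.02265277778 × 2.8175 = MXN 489,825,114.24.
Route B — convert at spot, deposit MXN: 170,000,000 × 2.6847 × 1.04439944444 = MXN 476,662,862.04.
The quoted forward overvalues DKK, so borrow MXN, buy DKK at spot, deposit the DKK at 3.50%, and sell the proceeds forward at 2.8175.
The gap between the two covered legs is MXN 13,162,252.

MXN 13,162,252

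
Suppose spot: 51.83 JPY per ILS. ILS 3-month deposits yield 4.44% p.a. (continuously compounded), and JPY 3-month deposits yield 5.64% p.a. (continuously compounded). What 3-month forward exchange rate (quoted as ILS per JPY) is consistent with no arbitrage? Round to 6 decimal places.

T = 3/12 years.
JPY accumulates by e^(0.0564×3/12) = 1.0141999.
ILS accumulates by e^(0.0444×3/12) = 1.0111618.
CIP: F = S · (grow JPY)/(grow ILS) = 51.83 × 1.0141999/1.0111618 = 51.98573 JPY per ILS.
Invert for ILS per JPY: 1 / 51.98573 = 0.019236.

0.019236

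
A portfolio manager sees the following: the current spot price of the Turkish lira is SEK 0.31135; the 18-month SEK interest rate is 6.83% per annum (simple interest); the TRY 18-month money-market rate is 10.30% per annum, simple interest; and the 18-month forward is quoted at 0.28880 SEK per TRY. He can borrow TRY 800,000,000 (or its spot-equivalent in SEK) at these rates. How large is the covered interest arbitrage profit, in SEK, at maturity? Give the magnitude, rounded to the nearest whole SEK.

T = 18/12 years.
Keep in TRY, deliver into the forward: 800,000,000·1.154500·0.28880 = SEK 266,735,680.00.
Swap to SEK now, deposit: 800,000,000·0.31135·1.102450 = SEK 274,598,246.00.
The quoted forward undervalues TRY, so borrow TRY, convert to SEK at spot, deposit the SEK at 6.83%, and buy TRY forward at 0.28880 to cover the loan.
The gap between the two covered legs is SEK 7,862,566.

SEK 7,862,566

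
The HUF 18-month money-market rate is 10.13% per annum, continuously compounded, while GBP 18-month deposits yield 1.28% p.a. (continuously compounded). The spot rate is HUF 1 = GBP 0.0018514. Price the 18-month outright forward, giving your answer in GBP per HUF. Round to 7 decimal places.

0.0016212

T = 18/12 years.
GBP accumulates by e^(0.0128×18/12) = 1.0193855.
HUF accumulates by e^(0.1013×18/12) = 1.164102.
So F = 0.0018514 × 1.0193855 / 1.164102 = 0.001621241 (GBP/HUF).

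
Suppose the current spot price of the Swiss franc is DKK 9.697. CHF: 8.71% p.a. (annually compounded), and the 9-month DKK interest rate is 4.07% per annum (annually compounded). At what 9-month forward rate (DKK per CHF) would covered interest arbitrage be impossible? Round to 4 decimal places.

9.3849

T = 9/12 years.
Growth of 1 DKK over T: (1 + 0.0407)^(9/12) = 1.0303723.
CHF growth factor: (1 + 0.0871)^(9/12) = 1.0646384.
So F = 9.697 × 1.0303723 / 1.0646384 = 9.384896 (DKK/CHF).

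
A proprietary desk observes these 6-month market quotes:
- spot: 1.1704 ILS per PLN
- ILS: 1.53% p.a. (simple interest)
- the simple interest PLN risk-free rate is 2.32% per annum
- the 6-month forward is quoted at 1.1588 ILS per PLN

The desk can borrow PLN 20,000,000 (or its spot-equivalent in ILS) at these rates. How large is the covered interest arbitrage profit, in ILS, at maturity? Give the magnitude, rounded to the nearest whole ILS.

ILS 142,230

T = 6/12 years.
Route A — deposit PLN, sell forward: 20,000,000 × 1.011600 × 1.1588 = ILS 23,444,841.60.
Route B — convert at spot, deposit ILS: 20,000,000 × 1.1704 × 1.007650 = ILS 23,587,071.20.
The quoted forward undervalues PLN, so borrow PLN, convert to ILS at spot, deposit the ILS at 1.53%, and buy PLN forward at 1.1588 to cover the loan.
The gap between the two covered legs is ILS 142,230.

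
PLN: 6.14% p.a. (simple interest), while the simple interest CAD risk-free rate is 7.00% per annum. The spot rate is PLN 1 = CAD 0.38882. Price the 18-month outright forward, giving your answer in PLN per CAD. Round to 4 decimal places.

T = 18/12 years.
CAD accumulates by 1 + 0.0700×18/12 = 1.105000.
PLN growth factor: 1 + 0.0614×18/12 = 1.092100.
So F = 0.38882 × 1.105000 / 1.092100 = 0.3934128 (CAD/PLN).
Quoted the other way: 1/0.3934128 = 2.5419 PLN per CAD.

2.5419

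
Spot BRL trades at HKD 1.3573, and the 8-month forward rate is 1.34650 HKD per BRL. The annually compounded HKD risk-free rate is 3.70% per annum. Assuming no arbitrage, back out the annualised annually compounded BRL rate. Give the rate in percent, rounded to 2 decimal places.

T = 8/12 years.
CIP gives F = S · g_HKD/g_BRL, so g_HKD/g_BRL = 1.3465/1.3573 = 0.9920430.
HKD growth factor: (1 + 0.0370)^(8/12) = 1.024517.
So the BRL growth factor = 1.0327345.
Annualise: 1.0327345^(12/8) − 1 = 0.049501 = 4.95%.

4.95%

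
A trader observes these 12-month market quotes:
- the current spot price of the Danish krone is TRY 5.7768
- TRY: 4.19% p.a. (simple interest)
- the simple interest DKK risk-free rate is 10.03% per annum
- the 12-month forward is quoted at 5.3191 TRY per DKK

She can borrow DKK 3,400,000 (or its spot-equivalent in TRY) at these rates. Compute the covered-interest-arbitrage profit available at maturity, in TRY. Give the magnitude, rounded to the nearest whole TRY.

T = 1 year.
Keep in DKK, deliver into the forward: 3,400,000·1.100300·5.3191 = TRY 19,898,859.48.
Swap to TRY now, deposit: 3,400,000·5.7768·1.041900 = TRY 20,464,082.93.
The quoted forward undervalues DKK, so borrow DKK, convert to TRY at spot, deposit the TRY at 4.19%, and buy DKK forward at 5.3191 to cover the loan.
Profit = 20,464,082.93 − 19,898,859.48 = TRY 565,223.

TRY 565,223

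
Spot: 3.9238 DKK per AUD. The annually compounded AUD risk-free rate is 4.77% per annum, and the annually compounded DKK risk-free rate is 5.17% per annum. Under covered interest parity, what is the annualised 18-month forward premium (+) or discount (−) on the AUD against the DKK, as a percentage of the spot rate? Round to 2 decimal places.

T = 18/12 years.
No-arbitrage forward: 3.9238 × 1.0785439 / 1.0723966 = 3.9462924 DKK/AUD.
(F − S)/S ÷ T = (3.9462924 − 3.9238)/3.9238/(18/12) = 0.003822 → 0.38%.

+0.38%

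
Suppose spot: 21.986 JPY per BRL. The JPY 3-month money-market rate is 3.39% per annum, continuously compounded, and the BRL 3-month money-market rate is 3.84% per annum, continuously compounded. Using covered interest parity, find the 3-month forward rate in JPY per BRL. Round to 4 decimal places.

21.9613

T = 3/12 years.
JPY accumulates by e^(0.0339×3/12) = 1.00851101.
BRL accumulates by e^(0.0384×3/12) = 1.00964623.
Forward (JPY per BRL) = 21.986 × 1.00851101 / 1.00964623 = 21.961280.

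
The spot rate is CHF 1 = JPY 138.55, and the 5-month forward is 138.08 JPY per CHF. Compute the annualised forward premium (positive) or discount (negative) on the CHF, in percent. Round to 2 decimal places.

-0.81%

T = 5/12 years.
CHF trades forward at -0.33923% vs spot over the period.
Annualise by dividing by T: -0.0033923 / (5/12) = -0.008142 → -0.81%.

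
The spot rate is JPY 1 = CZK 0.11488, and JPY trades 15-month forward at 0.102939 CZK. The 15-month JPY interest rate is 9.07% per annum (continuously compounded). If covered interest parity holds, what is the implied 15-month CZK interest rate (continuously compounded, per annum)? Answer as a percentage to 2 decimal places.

0.29%

T = 15/12 years.
CIP gives F = S · g_CZK/g_JPY, so g_CZK/g_JPY = 0.102939/0.11488 = 0.8960568.
JPY growth factor: e^(0.0907×15/12) = 1.1200519.
Hence g_CZK = 1.0036301.
Take logs: ln 1.0036301 / (15/12) = 0.002899, so 0.29%.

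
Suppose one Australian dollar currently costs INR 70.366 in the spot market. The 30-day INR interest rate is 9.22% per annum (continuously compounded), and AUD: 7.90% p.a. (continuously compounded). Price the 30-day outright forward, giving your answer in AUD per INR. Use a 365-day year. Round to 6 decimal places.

T = 30/365 years.
Growth of 1 INR over T: e^(0.0922×30/365) = 1.0076069.
AUD growth factor: e^(0.0790×30/365) = 1.0065143.
CIP: F = S · (grow INR)/(grow AUD) = 70.366 × 1.0076069/1.0065143 = 70.44238 INR per AUD.
Invert for AUD per INR: 1 / 70.44238 = 0.014196.

0.014196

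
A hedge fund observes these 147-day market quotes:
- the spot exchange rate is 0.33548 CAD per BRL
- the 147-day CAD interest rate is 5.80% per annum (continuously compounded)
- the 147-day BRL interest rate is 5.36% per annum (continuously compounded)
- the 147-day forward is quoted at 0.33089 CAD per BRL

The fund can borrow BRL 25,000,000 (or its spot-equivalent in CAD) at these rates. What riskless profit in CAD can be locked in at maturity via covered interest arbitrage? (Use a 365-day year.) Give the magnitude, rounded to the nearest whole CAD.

CAD 132,454

T = 147/365 years.
Route A — deposit BRL, sell forward: 25,000,000 × 1.021821531 × 0.33089 = CAD 8,452,763.16.
Route B — convert at spot, deposit CAD: 25,000,000 × 0.33548 × 1.02363386 = CAD 8,585,217.18.
The quoted forward undervalues BRL, so borrow BRL, convert to CAD at spot, deposit the CAD at 5.80%, and buy BRL forward at 0.33089 to cover the loan.
Profit = 8,585,217.18 − 8,452,763.16 = CAD 132,454.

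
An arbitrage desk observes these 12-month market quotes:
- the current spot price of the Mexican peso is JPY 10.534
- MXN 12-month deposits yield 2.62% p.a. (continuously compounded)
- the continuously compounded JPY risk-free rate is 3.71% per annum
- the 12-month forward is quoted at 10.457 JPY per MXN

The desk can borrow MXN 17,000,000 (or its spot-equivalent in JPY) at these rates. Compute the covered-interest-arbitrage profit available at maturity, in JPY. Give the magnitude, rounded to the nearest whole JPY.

JPY 3,358,476

T = 1 year.
Invest the MXN and cover forward: 17,000,000 × 1.02654623719 × 10.457 = JPY 182,488,098.04.
Convert at spot and invest in JPY: 17,000,000 × 10.534 × 1.03779679533 = JPY 185,846,574.51.
The quoted forward undervalues MXN, so borrow MXN, convert to JPY at spot, deposit the JPY at 3.71%, and buy MXN forward at 10.457 to cover the loan.
Arbitrage profit = |182,488,098.04 − 185,846,574.51| = JPY 3,358,476.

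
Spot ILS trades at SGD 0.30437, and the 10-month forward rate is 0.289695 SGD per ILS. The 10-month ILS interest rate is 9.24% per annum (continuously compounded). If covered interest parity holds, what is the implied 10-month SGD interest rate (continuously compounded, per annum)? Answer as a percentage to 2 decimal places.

T = 10/12 years.
By CIP, F/S equals the SGD-to-ILS growth ratio: 0.289695/0.30437 = 0.9517857.
ILS growth factor: e^(0.0924×10/12) = 1.0800421.
Hence g_SGD = 1.0279686.
r = ln(1.0279686)/(10/12) = 0.033102 → 3.31%.

3.31%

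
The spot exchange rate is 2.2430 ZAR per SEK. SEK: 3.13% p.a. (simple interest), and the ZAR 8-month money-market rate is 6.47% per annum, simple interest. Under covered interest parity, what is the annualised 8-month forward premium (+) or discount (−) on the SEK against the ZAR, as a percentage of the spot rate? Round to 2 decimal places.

T = 8/12 years.
F = S · g_ZAR/g_SEK = 2.243 × 1.0431333/1.0208667 = 2.2919231.
(F − S)/S ÷ T = (2.2919231 − 2.243)/2.243/(8/12) = 0.032717 → 3.27%.

+3.27%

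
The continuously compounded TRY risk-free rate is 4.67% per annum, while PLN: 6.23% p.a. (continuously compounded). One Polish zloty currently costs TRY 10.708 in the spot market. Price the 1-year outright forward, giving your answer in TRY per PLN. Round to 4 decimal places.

T = 1 year.
Growth of 1 TRY over T: e^(0.0467×1) = 1.04780762.
PLN growth factor: e^(0.0623×1) = 1.06428158.
CIP: F = S · (grow TRY)/(grow PLN) = 10.708 × 1.04780762/1.06428158 = 10.542251 TRY per PLN.

10.5423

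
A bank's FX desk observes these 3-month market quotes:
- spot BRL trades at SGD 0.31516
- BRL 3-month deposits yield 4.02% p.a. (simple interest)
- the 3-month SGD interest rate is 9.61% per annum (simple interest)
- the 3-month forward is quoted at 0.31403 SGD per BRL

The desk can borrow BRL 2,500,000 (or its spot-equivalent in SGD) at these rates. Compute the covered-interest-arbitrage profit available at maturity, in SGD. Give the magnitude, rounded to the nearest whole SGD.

T = 3/12 years.
Route A — deposit BRL, sell forward: 2,500,000 × 1.010050 × 0.31403 = SGD 792,965.00.
Route B — convert at spot, deposit SGD: 2,500,000 × 0.31516 × 1.024025 = SGD 806,829.30.
The quoted forward undervalues BRL, so borrow BRL, convert to SGD at spot, deposit the SGD at 9.61%, and buy BRL forward at 0.31403 to cover the loan.
Arbitrage profit = |792,965.00 − 806,829.30| = SGD 13,864.

SGD 13,864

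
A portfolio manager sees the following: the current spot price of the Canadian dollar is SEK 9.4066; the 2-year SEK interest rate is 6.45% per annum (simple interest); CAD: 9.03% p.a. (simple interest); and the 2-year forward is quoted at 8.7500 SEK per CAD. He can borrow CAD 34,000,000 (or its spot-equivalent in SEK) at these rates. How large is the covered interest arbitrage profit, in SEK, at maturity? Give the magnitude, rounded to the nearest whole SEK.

SEK 9,853,248

T = 2 years.
Route A — deposit CAD, sell forward: 34,000,000 × 1.180600 × 8.7500 = SEK 351,228,500.00.
Route B — convert at spot, deposit SEK: 34,000,000 × 9.4066 × 1.129000 = SEK 361,081,747.60.
The quoted forward undervalues CAD, so borrow CAD, convert to SEK at spot, deposit the SEK at 6.45%, and buy CAD forward at 8.7500 to cover the loan.
Profit = 361,081,747.60 − 351,228,500.00 = SEK 9,853,248.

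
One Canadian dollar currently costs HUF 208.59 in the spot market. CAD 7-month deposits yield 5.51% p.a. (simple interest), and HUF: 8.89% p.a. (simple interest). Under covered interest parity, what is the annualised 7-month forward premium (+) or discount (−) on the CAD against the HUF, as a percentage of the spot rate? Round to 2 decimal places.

T = 7/12 years.
F = S · g_HUF/g_CAD = 208.59 × 1.0518583/1.0321417 = 212.57461.
Annualised premium = (F − S)/S × (1/T) = (212.57461 − 208.59)/208.59 ÷ (7/12) = 3.27%.

+3.27%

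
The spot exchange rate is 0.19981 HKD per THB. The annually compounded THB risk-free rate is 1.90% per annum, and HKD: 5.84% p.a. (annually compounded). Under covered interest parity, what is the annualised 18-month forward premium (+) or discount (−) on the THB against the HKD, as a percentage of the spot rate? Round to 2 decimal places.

T = 18/12 years.
F = S · g_HKD/g_THB = 0.19981 × 1.0888668/1.0286349 = 0.21150991.
(F − S)/S ÷ T = (0.21150991 − 0.19981)/0.19981/(18/12) = 0.039037 → 3.90%.

+3.90%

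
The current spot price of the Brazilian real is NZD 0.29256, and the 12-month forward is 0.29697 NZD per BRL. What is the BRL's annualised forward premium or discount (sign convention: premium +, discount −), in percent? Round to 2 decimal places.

T = 1 year.
(F − S)/S = (0.29697 − 0.29256)/0.29256 = 0.0150738.
Annualise by dividing by T: 0.0150738 / 1 = 0.015074 → 1.51%.

+1.51%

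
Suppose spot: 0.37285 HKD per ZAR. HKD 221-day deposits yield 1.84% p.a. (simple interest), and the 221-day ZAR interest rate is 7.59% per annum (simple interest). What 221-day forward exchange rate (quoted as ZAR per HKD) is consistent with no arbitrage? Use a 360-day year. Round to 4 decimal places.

T = 221/360 years.
HKD growth factor: 1 + 0.0184×221/360 = 1.0112956.
ZAR accumulates by 1 + 0.0759×221/360 = 1.0465942.
Forward (HKD per ZAR) = 0.37285 × 1.0112956 / 1.0465942 = 0.3602748.
Quoted the other way: 1/0.3602748 = 2.7757 ZAR per HKD.

2.7757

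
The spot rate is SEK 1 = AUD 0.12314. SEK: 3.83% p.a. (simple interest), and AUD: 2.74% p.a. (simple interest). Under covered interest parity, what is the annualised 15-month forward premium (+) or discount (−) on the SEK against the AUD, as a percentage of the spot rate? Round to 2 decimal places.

T = 15/12 years.
CIP forward (AUD per SEK) = 0.12314 × 1.034250/1.047875 = 0.12153887.
(F − S)/S ÷ T = (0.12153887 − 0.12314)/0.12314/(15/12) = -0.010402 → -1.04%.

-1.04%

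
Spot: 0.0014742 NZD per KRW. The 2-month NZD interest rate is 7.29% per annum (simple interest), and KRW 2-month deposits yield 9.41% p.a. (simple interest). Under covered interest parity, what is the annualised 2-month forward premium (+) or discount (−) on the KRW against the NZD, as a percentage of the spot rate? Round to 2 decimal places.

T = 2/12 years.
CIP forward (NZD per KRW) = 0.0014742 × 1.012150/1.0156833 = 0.0014690716.
(F − S)/S ÷ T = (0.0014690716 − 0.0014742)/0.0014742/(2/12) = -0.020873 → -2.09%.

-2.09%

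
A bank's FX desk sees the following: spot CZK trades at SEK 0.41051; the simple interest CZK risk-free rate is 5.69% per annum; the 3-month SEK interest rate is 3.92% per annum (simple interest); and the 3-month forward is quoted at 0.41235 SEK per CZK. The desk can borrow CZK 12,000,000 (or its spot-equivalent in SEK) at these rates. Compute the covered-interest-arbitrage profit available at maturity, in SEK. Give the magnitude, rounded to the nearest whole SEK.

T = 3/12 years.
Route A — deposit CZK, sell forward: 12,000,000 × 1.014225 × 0.41235 = SEK 5,018,588.15.
Route B — convert at spot, deposit SEK: 12,000,000 × 0.41051 × 1.009800 = SEK 4,974,395.98.
The quoted forward overvalues CZK, so borrow SEK, buy CZK at spot, deposit the CZK at 5.69%, and sell the proceeds forward at 0.41235.
Profit = 5,018,588.15 − 4,974,395.98 = SEK 44,192.

SEK 44,192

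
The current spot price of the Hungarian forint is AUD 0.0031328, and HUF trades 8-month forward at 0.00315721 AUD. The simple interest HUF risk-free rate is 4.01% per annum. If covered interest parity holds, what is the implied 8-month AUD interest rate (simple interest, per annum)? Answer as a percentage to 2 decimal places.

T = 8/12 years.
By CIP, F/S equals the AUD-to-HUF growth ratio: 0.00315721/0.0031328 = 1.0077918.
The HUF side grows by 1 + 0.0401×8/12 = 1.0267333.
Hence g_AUD = 1.0347334.
(1.0347334 − 1)/T = 0.052100, i.e. 5.21%.

5.21%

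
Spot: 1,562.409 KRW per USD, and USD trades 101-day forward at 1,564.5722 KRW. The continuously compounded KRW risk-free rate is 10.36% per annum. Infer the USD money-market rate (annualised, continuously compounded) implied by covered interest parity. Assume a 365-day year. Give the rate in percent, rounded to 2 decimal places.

T = 101/365 years.
CIP gives F = S · g_KRW/g_USD, so g_KRW/g_USD = 1564.5722/1562.409 = 1.0013845.
The KRW side grows by e^(0.1036×101/365) = 1.0290823.
That pins the USD growth at 1.0276595.
r = ln(1.0276595)/(101/365) = 0.098600 → 9.86%.

9.86%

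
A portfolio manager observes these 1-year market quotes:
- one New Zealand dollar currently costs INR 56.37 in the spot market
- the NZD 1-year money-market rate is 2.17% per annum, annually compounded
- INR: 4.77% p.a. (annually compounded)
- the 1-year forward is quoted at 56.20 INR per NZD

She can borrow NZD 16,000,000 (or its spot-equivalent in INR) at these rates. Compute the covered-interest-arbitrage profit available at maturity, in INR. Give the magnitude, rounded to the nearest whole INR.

T = 1 year.
Route A — deposit NZD, sell forward: 16,000,000 × 1.021700 × 56.20 = INR 918,712,640.00.
Route B — convert at spot, deposit INR: 16,000,000 × 56.37 × 1.047700 = INR 944,941,584.00.
The quoted forward undervalues NZD, so borrow NZD, convert to INR at spot, deposit the INR at 4.77%, and buy NZD forward at 56.20 to cover the loan.
The gap between the two covered legs is INR 26,228,944.

INR 26,228,944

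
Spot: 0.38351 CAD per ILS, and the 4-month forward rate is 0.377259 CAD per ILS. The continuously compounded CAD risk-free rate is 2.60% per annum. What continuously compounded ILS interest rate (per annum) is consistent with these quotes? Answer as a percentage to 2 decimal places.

7.53%

T = 4/12 years.
CIP gives F = S · g_CAD/g_ILS, so g_CAD/g_ILS = 0.377259/0.38351 = 0.9837006.
The CAD side grows by e^(0.0260×4/12) = 1.0087043.
That pins the ILS growth at 1.025418.
Take logs: ln 1.025418 / (4/12) = 0.075301, so 7.53%.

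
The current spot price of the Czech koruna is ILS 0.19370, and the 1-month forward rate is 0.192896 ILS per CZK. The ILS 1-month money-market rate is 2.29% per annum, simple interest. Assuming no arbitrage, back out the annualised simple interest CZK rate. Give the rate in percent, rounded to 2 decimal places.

T = 1/12 years.
F/S = 0.192896/0.1937 = 0.9958493 = (growth of ILS) / (growth of CZK).
ILS growth factor: 1 + 0.0229×1/12 = 1.0019083.
Hence g_CZK = 1.0060843.
r = (1.0060843 − 1)/(1/12) = 0.073012 → 7.30%.

7.30%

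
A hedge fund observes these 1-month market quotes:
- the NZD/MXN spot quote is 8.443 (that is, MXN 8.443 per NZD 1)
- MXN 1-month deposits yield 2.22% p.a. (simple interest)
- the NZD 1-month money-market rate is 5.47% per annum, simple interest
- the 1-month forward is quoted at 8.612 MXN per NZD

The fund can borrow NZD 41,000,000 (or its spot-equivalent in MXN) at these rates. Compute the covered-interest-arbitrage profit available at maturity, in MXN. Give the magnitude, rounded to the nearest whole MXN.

T = 1/12 years.
Route A — deposit NZD, sell forward: 41,000,000 × 1.00455833333 × 8.612 = MXN 354,701,511.03.
Route B — convert at spot, deposit MXN: 41,000,000 × 8.443 × 1.001850 = MXN 346,803,401.55.
The quoted forward overvalues NZD, so borrow MXN, buy NZD at spot, deposit the NZD at 5.47%, and sell the proceeds forward at 8.612.
Profit = 354,701,511.03 − 346,803,401.55 = MXN 7,898,109.

MXN 7,898,109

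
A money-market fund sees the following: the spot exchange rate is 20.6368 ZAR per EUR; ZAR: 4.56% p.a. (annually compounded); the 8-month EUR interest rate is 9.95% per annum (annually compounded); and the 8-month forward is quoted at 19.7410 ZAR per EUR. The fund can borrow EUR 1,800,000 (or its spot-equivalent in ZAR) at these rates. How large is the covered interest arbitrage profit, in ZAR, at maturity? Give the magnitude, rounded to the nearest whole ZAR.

T = 8/12 years.
Route A — deposit EUR, sell forward: 1,800,000 × 1.0652793025 × 19.7410 = ZAR 37,853,421.68.
Route B — convert at spot, deposit ZAR: 1,800,000 × 20.6368 × 1.0301735215 = ZAR 38,267,072.87.
The quoted forward undervalues EUR, so borrow EUR, convert to ZAR at spot, deposit the ZAR at 4.56%, and buy EUR forward at 19.7410 to cover the loan.
Arbitrage profit = |37,853,421.68 − 38,267,072.87| = ZAR 413,651.

ZAR 413,651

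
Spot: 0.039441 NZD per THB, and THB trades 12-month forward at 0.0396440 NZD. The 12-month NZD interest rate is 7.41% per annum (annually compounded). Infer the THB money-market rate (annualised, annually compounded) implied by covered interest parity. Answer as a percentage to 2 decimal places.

6.86%

T = 1 year.
By CIP, F/S equals the NZD-to-THB growth ratio: 0.039644/0.039441 = 1.0051469.
The NZD side grows by (1 + 0.0741)^1 = 1.074100.
So the THB growth factor = 1.068600.
r = 1.068600^(1/1) − 1 = 0.068600 → 6.86%.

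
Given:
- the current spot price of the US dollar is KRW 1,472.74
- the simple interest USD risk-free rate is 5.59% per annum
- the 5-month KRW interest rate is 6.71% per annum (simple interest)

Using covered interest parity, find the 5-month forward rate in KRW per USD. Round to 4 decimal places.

1479.4564

T = 5/12 years.
Growth of 1 KRW over T: 1 + 0.0671×5/12 = 1.0279583333.
USD accumulates by 1 + 0.0559×5/12 = 1.0232916667.
CIP: F = S · (grow KRW)/(grow USD) = 1472.74 × 1.0279583333/1.0232916667 = 1479.456352 KRW per USD.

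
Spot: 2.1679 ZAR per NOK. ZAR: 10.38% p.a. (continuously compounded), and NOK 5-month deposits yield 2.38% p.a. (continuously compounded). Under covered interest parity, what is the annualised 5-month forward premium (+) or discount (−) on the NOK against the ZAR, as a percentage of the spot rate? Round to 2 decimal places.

+8.13%

T = 5/12 years.
F = S · g_ZAR/g_NOK = 2.1679 × 1.0441989/1.009966 = 2.2413812.
Annualised premium = (F − S)/S × (1/T) = (2.2413812 − 2.1679)/2.1679 ÷ (5/12) = 8.13%.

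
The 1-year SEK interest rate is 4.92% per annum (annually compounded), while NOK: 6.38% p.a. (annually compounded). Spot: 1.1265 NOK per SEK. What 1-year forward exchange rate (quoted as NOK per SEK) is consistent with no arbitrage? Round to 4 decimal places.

1.1422

T = 1 year.
NOK growth factor: (1 + 0.0638)^1 = 1.063800.
SEK accumulates by (1 + 0.0492)^1 = 1.049200.
Forward (NOK per SEK) = 1.1265 × 1.063800 / 1.049200 = 1.142176.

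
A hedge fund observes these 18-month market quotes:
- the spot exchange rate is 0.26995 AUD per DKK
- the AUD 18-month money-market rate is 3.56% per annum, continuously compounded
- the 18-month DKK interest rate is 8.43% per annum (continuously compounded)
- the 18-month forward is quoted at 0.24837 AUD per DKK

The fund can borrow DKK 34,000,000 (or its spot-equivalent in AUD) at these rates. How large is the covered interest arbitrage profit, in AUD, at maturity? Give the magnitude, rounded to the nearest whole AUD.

AUD 98,896

T = 18/12 years.
Route A — deposit DKK, sell forward: 34,000,000 × 1.13479271 × 0.24837 = AUD 9,582,847.82.
Route B — convert at spot, deposit AUD: 34,000,000 × 0.26995 × 1.054851501 = AUD 9,681,743.53.
The quoted forward undervalues DKK, so borrow DKK, convert to AUD at spot, deposit the AUD at 3.56%, and buy DKK forward at 0.24837 to cover the loan.
The gap between the two covered legs is AUD 98,896.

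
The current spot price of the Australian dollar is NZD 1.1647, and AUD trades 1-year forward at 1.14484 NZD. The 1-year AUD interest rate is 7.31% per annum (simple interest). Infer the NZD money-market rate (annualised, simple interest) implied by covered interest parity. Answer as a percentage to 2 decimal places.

T = 1 year.
CIP gives F = S · g_NZD/g_AUD, so g_NZD/g_AUD = 1.14484/1.1647 = 0.9829484.
AUD growth factor: 1 + 0.0731×1 = 1.073100.
That pins the NZD growth at 1.0548019.
r = (1.0548019 − 1)/1 = 0.054802 → 5.48%.

5.48%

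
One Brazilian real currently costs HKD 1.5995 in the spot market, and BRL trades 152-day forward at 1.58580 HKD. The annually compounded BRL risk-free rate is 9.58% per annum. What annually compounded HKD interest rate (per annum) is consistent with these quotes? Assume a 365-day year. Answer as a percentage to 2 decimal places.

T = 152/365 years.
CIP gives F = S · g_HKD/g_BRL, so g_HKD/g_BRL = 1.5858/1.5995 = 0.9914348.
The BRL side grows by (1 + 0.0958)^(152/365) = 1.0388328.
So the HKD growth factor = 1.029935.
r = 1.029935^(365/152) − 1 = 0.073397 → 7.34%.

7.34%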